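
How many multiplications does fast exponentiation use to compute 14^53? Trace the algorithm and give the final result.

Computing 14^53 by squaring (build up from 14^1; each line after the first costs one multiplication):

14^1 = 14
14^2 = (14^1)^2 = 14^2 = 196
14^3 = 14 * 14^2 = 14 * 196 = 2744
14^6 = (14^3)^2 = 2744^2 = 7529536
14^12 = (14^6)^2 = 7529536^2 = 56693912375296
14^13 = 14 * 14^12 = 14 * 56693912375296 = 793714773254144
14^26 = (14^13)^2 = 793714773254144^2 = 629983141281877223603213172736
14^52 = (14^26)^2 = 629983141281877223603213172736^2 = 396878758299381678483277913691857524931552116018231373725696
14^53 = 14 * 14^52 = 14 * 396878758299381678483277913691857524931552116018231373725696 = 5556302616191343498765890791686005349041729624255239232159744

Result: 5556302616191343498765890791686005349041729624255239232159744
Multiplications needed: 8 (8 lines after 14^1)

14^53 = 5556302616191343498765890791686005349041729624255239232159744. Using exponentiation by squaring, this requires 8 multiplications. The key idea: if the exponent is even, square the half-power; if odd, multiply by the base once.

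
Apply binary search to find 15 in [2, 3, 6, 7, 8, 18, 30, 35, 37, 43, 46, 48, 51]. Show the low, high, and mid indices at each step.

Binary search for 15 in [2, 3, 6, 7, 8, 18, 30, 35, 37, 43, 46, 48, 51]:

lo=0, hi=12, mid=6, arr[mid]=30 -> 30 > 15, search left half
lo=0, hi=5, mid=2, arr[mid]=6 -> 6 < 15, search right half
lo=3, hi=5, mid=4, arr[mid]=8 -> 8 < 15, search right half
lo=5, hi=5, mid=5, arr[mid]=18 -> 18 > 15, search left half
lo=5 > hi=4, target 15 not found

Binary search determines that 15 is not in the array after 4 comparisons. The search space was exhausted without finding the target.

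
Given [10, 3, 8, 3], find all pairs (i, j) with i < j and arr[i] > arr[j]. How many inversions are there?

Finding inversions in [10, 3, 8, 3]:

(0, 1): arr[0]=10 > arr[1]=3
(0, 2): arr[0]=10 > arr[2]=8
(0, 3): arr[0]=10 > arr[3]=3
(2, 3): arr[2]=8 > arr[3]=3

Total inversions: 4

The array has 4 inversion(s): (0,1), (0,2), (0,3), (2,3). Each pair (i,j) satisfies i < j and arr[i] > arr[j].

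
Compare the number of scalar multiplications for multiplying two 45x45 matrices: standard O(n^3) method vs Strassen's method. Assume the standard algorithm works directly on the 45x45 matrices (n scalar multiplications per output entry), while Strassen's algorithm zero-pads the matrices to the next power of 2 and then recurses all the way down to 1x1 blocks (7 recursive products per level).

Matrix multiplication for 45x45 matrices:

Strassen's algorithm requires power-of-2 dimensions. Pad 45x45 to 64x64 (next power of 2).

Standard algorithm: 45^3 = 91125 multiplications
Strassen's algorithm: 7^(log2(64)) = 7^6 = 117649 multiplications
Difference: 91125 - 117649 = -26524 (Strassen uses MORE here due to padding overhead — for small or just-over-power-of-2 n, padding can outweigh the per-level savings)

Standard: 91125 multiplications (45^3). Strassen: 117649 multiplications (7^6, after padding to 64x64). Strassen reduces 8 recursive multiplications to 7 at each level.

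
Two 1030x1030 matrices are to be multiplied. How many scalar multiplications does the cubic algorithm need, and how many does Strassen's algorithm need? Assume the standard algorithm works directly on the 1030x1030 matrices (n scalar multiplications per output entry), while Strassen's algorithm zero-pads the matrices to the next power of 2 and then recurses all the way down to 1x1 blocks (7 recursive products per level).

Matrix multiplication for 1030x1030 matrices:

Strassen's algorithm requires power-of-2 dimensions. Pad 1030x1030 to 2048x2048 (next power of 2).

Standard algorithm: 1030^3 = 1092727000 multiplications
Strassen's algorithm: 7^(log2(2048)) = 7^11 = 1977326743 multiplications
Difference: 1092727000 - 1977326743 = -884599743 (Strassen uses MORE here due to padding overhead — for small or just-over-power-of-2 n, padding can outweigh the per-level savings)

Standard: 1092727000 multiplications (1030^3). Strassen: 1977326743 multiplications (7^11, after padding to 2048x2048). Strassen reduces 8 recursive multiplications to 7 at each level.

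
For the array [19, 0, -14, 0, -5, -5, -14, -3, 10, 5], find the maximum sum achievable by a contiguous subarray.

Using Kadane's algorithm on [19, 0, -14, 0, -5, -5, -14, -3, 10, 5]:

Scanning through the array:
Position 1 (value 0): max_ending_here = 19, max_so_far = 19
Position 2 (value -14): max_ending_here = 5, max_so_far = 19
Position 3 (value 0): max_ending_here = 5, max_so_far = 19
Position 4 (value -5): max_ending_here = 0, max_so_far = 19
Position 5 (value -5): max_ending_here = -5, max_so_far = 19
Position 6 (value -14): max_ending_here = -14, max_so_far = 19
Position 7 (value -3): max_ending_here = -3, max_so_far = 19
Position 8 (value 10): max_ending_here = 10, max_so_far = 19
Position 9 (value 5): max_ending_here = 15, max_so_far = 19

Maximum subarray: [19]
Maximum sum: 19

The maximum subarray is [19] with sum 19. This subarray runs from index 0 to index 0.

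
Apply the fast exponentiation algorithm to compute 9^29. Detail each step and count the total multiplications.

Computing 9^29 by squaring (build up from 9^1; each line after the first costs one multiplication):

9^1 = 9
9^2 = (9^1)^2 = 9^2 = 81
9^3 = 9 * 9^2 = 9 * 81 = 729
9^6 = (9^3)^2 = 729^2 = 531441
9^7 = 9 * 9^6 = 9 * 531441 = 4782969
9^14 = (9^7)^2 = 4782969^2 = 22876792454961
9^28 = (9^14)^2 = 22876792454961^2 = 523347633027360537213511521
9^29 = 9 * 9^28 = 9 * 523347633027360537213511521 = 4710128697246244834921603689

Result: 4710128697246244834921603689
Multiplications needed: 7 (7 lines after 9^1)

9^29 = 4710128697246244834921603689. Using exponentiation by squaring, this requires 7 multiplications. The key idea: if the exponent is even, square the half-power; if odd, multiply by the base once.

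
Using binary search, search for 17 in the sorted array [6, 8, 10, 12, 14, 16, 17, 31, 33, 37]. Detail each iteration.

Binary search for 17 in [6, 8, 10, 12, 14, 16, 17, 31, 33, 37]:

lo=0, hi=9, mid=4, arr[mid]=14 -> 14 < 17, search right half
lo=5, hi=9, mid=7, arr[mid]=31 -> 31 > 17, search left half
lo=5, hi=6, mid=5, arr[mid]=16 -> 16 < 17, search right half
lo=6, hi=6, mid=6, arr[mid]=17 -> Found target at index 6!

Binary search finds 17 at index 6 after 4 comparisons. The search repeatedly halves the search space by comparing with the middle element.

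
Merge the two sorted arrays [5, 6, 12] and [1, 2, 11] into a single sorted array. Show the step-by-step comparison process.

Merging process:

Compare 5 vs 1: take 1 from right. Merged: [1]
Compare 5 vs 2: take 2 from right. Merged: [1, 2]
Compare 5 vs 11: take 5 from left. Merged: [1, 2, 5]
Compare 6 vs 11: take 6 from left. Merged: [1, 2, 5, 6]
Compare 12 vs 11: take 11 from right. Merged: [1, 2, 5, 6, 11]
Append remaining from left: [12]. Merged: [1, 2, 5, 6, 11, 12]

Final merged array: [1, 2, 5, 6, 11, 12]
Total comparisons: 5

The merged array is [1, 2, 5, 6, 11, 12], requiring 5 comparisons. The merge step runs in O(n) time where n is the total number of elements.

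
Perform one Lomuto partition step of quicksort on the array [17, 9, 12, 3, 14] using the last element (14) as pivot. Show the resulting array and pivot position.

Lomuto partition with pivot = 14:

Initial array: [17, 9, 12, 3, 14]

arr[0]=17 > 14: no swap
arr[1]=9 <= 14: swap with position 0, array becomes [9, 17, 12, 3, 14]
arr[2]=12 <= 14: swap with position 1, array becomes [9, 12, 17, 3, 14]
arr[3]=3 <= 14: swap with position 2, array becomes [9, 12, 3, 17, 14]

Place pivot at position 3: [9, 12, 3, 14, 17]
Pivot position: 3

After partitioning with pivot 14, the array becomes [9, 12, 3, 14, 17]. The pivot is placed at index 3. All elements to the left of the pivot are <= 14, and all elements to the right are > 14.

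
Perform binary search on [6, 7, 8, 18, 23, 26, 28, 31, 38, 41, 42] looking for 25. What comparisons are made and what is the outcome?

Binary search for 25 in [6, 7, 8, 18, 23, 26, 28, 31, 38, 41, 42]:

lo=0, hi=10, mid=5, arr[mid]=26 -> 26 > 25, search left half
lo=0, hi=4, mid=2, arr[mid]=8 -> 8 < 25, search right half
lo=3, hi=4, mid=3, arr[mid]=18 -> 18 < 25, search right half
lo=4, hi=4, mid=4, arr[mid]=23 -> 23 < 25, search right half
lo=5 > hi=4, target 25 not found

Binary search determines that 25 is not in the array after 4 comparisons. The search space was exhausted without finding the target.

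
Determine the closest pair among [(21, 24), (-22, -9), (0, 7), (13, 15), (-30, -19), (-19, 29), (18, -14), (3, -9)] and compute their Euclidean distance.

Computing all pairwise distances among 8 points:

d((21, 24), (-22, -9)) = 54.2033
d((21, 24), (0, 7)) = 27.0185
d((21, 24), (13, 15)) = 12.0416 <-- minimum
d((21, 24), (-30, -19)) = 66.7083
d((21, 24), (-19, 29)) = 40.3113
d((21, 24), (18, -14)) = 38.1182
d((21, 24), (3, -9)) = 37.5899
d((-22, -9), (0, 7)) = 27.2029
d((-22, -9), (13, 15)) = 42.4382
d((-22, -9), (-30, -19)) = 12.8062
d((-22, -9), (-19, 29)) = 38.1182
d((-22, -9), (18, -14)) = 40.3113
d((-22, -9), (3, -9)) = 25.0
d((0, 7), (13, 15)) = 15.2643
d((0, 7), (-30, -19)) = 39.6989
d((0, 7), (-19, 29)) = 29.0689
d((0, 7), (18, -14)) = 27.6586
d((0, 7), (3, -9)) = 16.2788
d((13, 15), (-30, -19)) = 54.8179
d((13, 15), (-19, 29)) = 34.9285
d((13, 15), (18, -14)) = 29.4279
d((13, 15), (3, -9)) = 26.0
d((-30, -19), (-19, 29)) = 49.2443
d((-30, -19), (18, -14)) = 48.2597
d((-30, -19), (3, -9)) = 34.4819
d((-19, 29), (18, -14)) = 56.7274
d((-19, 29), (3, -9)) = 43.909
d((18, -14), (3, -9)) = 15.8114

Closest pair: (21, 24) and (13, 15) with distance 12.0416

The closest pair is (21, 24) and (13, 15) with Euclidean distance 12.0416. For 8 points, brute-force pairwise comparison is shown above. For large n, the divide-and-conquer algorithm (sort by x, recurse on halves, check the dividing strip) achieves O(n log n).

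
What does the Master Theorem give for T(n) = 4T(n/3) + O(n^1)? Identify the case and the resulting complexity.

Master Theorem for T(n) = 4T(n/3) + O(n^1):

a = 4, b = 3, c = 1
log_b(a) = log_3(4) = 1.2619

Case 1: c = 1 < log_3(4) = 1.2619
T(n) = O(n^(log_3 4))

For T(n) = 4T(n/3) + O(n^1): log_3(4) = 1.2619. This is Case 1 of the Master Theorem (c < log_b(a), work dominated by leaves), giving O(n^(log_3 4)).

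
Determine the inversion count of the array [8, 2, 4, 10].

Finding inversions in [8, 2, 4, 10]:

(0, 1): arr[0]=8 > arr[1]=2
(0, 2): arr[0]=8 > arr[2]=4

Total inversions: 2

The array has 2 inversion(s): (0,1), (0,2). Each pair (i,j) satisfies i < j and arr[i] > arr[j].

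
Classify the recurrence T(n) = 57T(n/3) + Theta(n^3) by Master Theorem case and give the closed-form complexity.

Master Theorem for T(n) = 57T(n/3) + O(n^3):

a = 57, b = 3, c = 3
log_b(a) = log_3(57) = 3.6801

Case 1: c = 3 < log_3(57) = 3.6801
T(n) = O(n^(log_3 57))

For T(n) = 57T(n/3) + O(n^3): log_3(57) = 3.6801. This is Case 1 of the Master Theorem (c < log_b(a), work dominated by leaves), giving O(n^(log_3 57)).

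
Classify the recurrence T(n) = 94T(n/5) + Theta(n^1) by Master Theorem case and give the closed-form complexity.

Master Theorem for T(n) = 94T(n/5) + O(n^1):

a = 94, b = 5, c = 1
log_b(a) = log_5(94) = 2.8229

Case 1: c = 1 < log_5(94) = 2.8229
T(n) = O(n^(log_5 94))

For T(n) = 94T(n/5) + O(n^1): log_5(94) = 2.8229. This is Case 1 of the Master Theorem (c < log_b(a), work dominated by leaves), giving O(n^(log_5 94)).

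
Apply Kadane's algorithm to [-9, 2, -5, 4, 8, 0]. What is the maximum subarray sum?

Using Kadane's algorithm on [-9, 2, -5, 4, 8, 0]:

Scanning through the array:
Position 1 (value 2): max_ending_here = 2, max_so_far = 2
Position 2 (value -5): max_ending_here = -3, max_so_far = 2
Position 3 (value 4): max_ending_here = 4, max_so_far = 4
Position 4 (value 8): max_ending_here = 12, max_so_far = 12
Position 5 (value 0): max_ending_here = 12, max_so_far = 12

Maximum subarray: [4, 8]
Maximum sum: 12

The maximum subarray is [4, 8] with sum 12. This subarray runs from index 3 to index 4.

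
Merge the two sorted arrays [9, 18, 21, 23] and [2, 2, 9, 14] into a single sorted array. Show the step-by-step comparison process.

Merging process:

Compare 9 vs 2: take 2 from right. Merged: [2]
Compare 9 vs 2: take 2 from right. Merged: [2, 2]
Compare 9 vs 9: take 9 from left. Merged: [2, 2, 9]
Compare 18 vs 9: take 9 from right. Merged: [2, 2, 9, 9]
Compare 18 vs 14: take 14 from right. Merged: [2, 2, 9, 9, 14]
Append remaining from left: [18, 21, 23]. Merged: [2, 2, 9, 9, 14, 18, 21, 23]

Final merged array: [2, 2, 9, 9, 14, 18, 21, 23]
Total comparisons: 5

The merged array is [2, 2, 9, 9, 14, 18, 21, 23], requiring 5 comparisons. The merge step runs in O(n) time where n is the total number of elements.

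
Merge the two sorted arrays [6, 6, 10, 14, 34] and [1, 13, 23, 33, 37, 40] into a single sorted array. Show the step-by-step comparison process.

Merging process:

Compare 6 vs 1: take 1 from right. Merged: [1]
Compare 6 vs 13: take 6 from left. Merged: [1, 6]
Compare 6 vs 13: take 6 from left. Merged: [1, 6, 6]
Compare 10 vs 13: take 10 from left. Merged: [1, 6, 6, 10]
Compare 14 vs 13: take 13 from right. Merged: [1, 6, 6, 10, 13]
Compare 14 vs 23: take 14 from left. Merged: [1, 6, 6, 10, 13, 14]
Compare 34 vs 23: take 23 from right. Merged: [1, 6, 6, 10, 13, 14, 23]
Compare 34 vs 33: take 33 from right. Merged: [1, 6, 6, 10, 13, 14, 23, 33]
Compare 34 vs 37: take 34 from left. Merged: [1, 6, 6, 10, 13, 14, 23, 33, 34]
Append remaining from right: [37, 40]. Merged: [1, 6, 6, 10, 13, 14, 23, 33, 34, 37, 40]

Final merged array: [1, 6, 6, 10, 13, 14, 23, 33, 34, 37, 40]
Total comparisons: 9

The merged array is [1, 6, 6, 10, 13, 14, 23, 33, 34, 37, 40], requiring 9 comparisons. The merge step runs in O(n) time where n is the total number of elements.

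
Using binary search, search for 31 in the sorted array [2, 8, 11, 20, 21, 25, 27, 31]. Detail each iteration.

Binary search for 31 in [2, 8, 11, 20, 21, 25, 27, 31]:

lo=0, hi=7, mid=3, arr[mid]=20 -> 20 < 31, search right half
lo=4, hi=7, mid=5, arr[mid]=25 -> 25 < 31, search right half
lo=6, hi=7, mid=6, arr[mid]=27 -> 27 < 31, search right half
lo=7, hi=7, mid=7, arr[mid]=31 -> Found target at index 7!

Binary search finds 31 at index 7 after 4 comparisons. The search repeatedly halves the search space by comparing with the middle element.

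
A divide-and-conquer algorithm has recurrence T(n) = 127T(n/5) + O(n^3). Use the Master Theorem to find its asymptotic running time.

Master Theorem for T(n) = 127T(n/5) + O(n^3):

a = 127, b = 5, c = 3
log_b(a) = log_5(127) = 3.0099

Case 1: c = 3 < log_5(127) = 3.0099
T(n) = O(n^(log_5 127))

For T(n) = 127T(n/5) + O(n^3): log_5(127) = 3.0099. This is Case 1 of the Master Theorem (c < log_b(a), work dominated by leaves), giving O(n^(log_5 127)).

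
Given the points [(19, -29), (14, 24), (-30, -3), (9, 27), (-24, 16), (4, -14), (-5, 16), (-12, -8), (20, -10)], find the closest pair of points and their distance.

Computing all pairwise distances among 9 points:

d((19, -29), (14, 24)) = 53.2353
d((19, -29), (-30, -3)) = 55.4707
d((19, -29), (9, 27)) = 56.8859
d((19, -29), (-24, 16)) = 62.2415
d((19, -29), (4, -14)) = 21.2132
d((19, -29), (-5, 16)) = 51.0
d((19, -29), (-12, -8)) = 37.4433
d((19, -29), (20, -10)) = 19.0263
d((14, 24), (-30, -3)) = 51.6236
d((14, 24), (9, 27)) = 5.831 <-- minimum
d((14, 24), (-24, 16)) = 38.833
d((14, 24), (4, -14)) = 39.2938
d((14, 24), (-5, 16)) = 20.6155
d((14, 24), (-12, -8)) = 41.2311
d((14, 24), (20, -10)) = 34.5254
d((-30, -3), (9, 27)) = 49.2037
d((-30, -3), (-24, 16)) = 19.9249
d((-30, -3), (4, -14)) = 35.7351
d((-30, -3), (-5, 16)) = 31.4006
d((-30, -3), (-12, -8)) = 18.6815
d((-30, -3), (20, -10)) = 50.4876
d((9, 27), (-24, 16)) = 34.7851
d((9, 27), (4, -14)) = 41.3038
d((9, 27), (-5, 16)) = 17.8045
d((9, 27), (-12, -8)) = 40.8167
d((9, 27), (20, -10)) = 38.6005
d((-24, 16), (4, -14)) = 41.0366
d((-24, 16), (-5, 16)) = 19.0
d((-24, 16), (-12, -8)) = 26.8328
d((-24, 16), (20, -10)) = 51.1077
d((4, -14), (-5, 16)) = 31.3209
d((4, -14), (-12, -8)) = 17.088
d((4, -14), (20, -10)) = 16.4924
d((-5, 16), (-12, -8)) = 25.0
d((-5, 16), (20, -10)) = 36.0694
d((-12, -8), (20, -10)) = 32.0624

Closest pair: (14, 24) and (9, 27) with distance 5.831

The closest pair is (14, 24) and (9, 27) with Euclidean distance 5.831. For 9 points, brute-force pairwise comparison is shown above. For large n, the divide-and-conquer algorithm (sort by x, recurse on halves, check the dividing strip) achieves O(n log n).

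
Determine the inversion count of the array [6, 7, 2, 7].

Finding inversions in [6, 7, 2, 7]:

(0, 2): arr[0]=6 > arr[2]=2
(1, 2): arr[1]=7 > arr[2]=2

Total inversions: 2

The array has 2 inversion(s): (0,2), (1,2). Each pair (i,j) satisfies i < j and arr[i] > arr[j].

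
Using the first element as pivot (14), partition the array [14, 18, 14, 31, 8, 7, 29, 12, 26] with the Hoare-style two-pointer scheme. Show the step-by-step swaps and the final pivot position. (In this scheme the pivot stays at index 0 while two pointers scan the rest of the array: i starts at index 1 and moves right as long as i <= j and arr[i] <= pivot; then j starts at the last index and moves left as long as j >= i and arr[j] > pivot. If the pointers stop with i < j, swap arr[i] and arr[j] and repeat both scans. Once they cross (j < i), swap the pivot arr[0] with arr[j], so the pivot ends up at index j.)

Hoare-style two-pointer partition with pivot = 14:

Initial array: [14, 18, 14, 31, 8, 7, 29, 12, 26]

Pointers start at i = 1, j = 8.
i stops at index 1 (arr[1]=18 > 14), j stops at index 7 (arr[7]=12 <= 14): swap arr[1] and arr[7], array becomes [14, 12, 14, 31, 8, 7, 29, 18, 26]
i stops at index 3 (arr[3]=31 > 14), j stops at index 5 (arr[5]=7 <= 14): swap arr[3] and arr[5], array becomes [14, 12, 14, 7, 8, 31, 29, 18, 26]
i ends at 5, j ends at 4: the pointers have crossed (j < i), so scanning stops.

Swap pivot arr[0] with arr[4] to place pivot at position 4: [8, 12, 14, 7, 14, 31, 29, 18, 26]
Pivot position: 4

After partitioning with pivot 14, the array becomes [8, 12, 14, 7, 14, 31, 29, 18, 26]. The pivot is placed at index 4. All elements to the left of the pivot are <= 14, and all elements to the right are > 14.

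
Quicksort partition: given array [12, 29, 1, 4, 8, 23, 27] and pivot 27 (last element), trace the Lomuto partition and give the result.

Lomuto partition with pivot = 27:

Initial array: [12, 29, 1, 4, 8, 23, 27]

arr[0]=12 <= 27: swap with position 0, array becomes [12, 29, 1, 4, 8, 23, 27]
arr[1]=29 > 27: no swap
arr[2]=1 <= 27: swap with position 1, array becomes [12, 1, 29, 4, 8, 23, 27]
arr[3]=4 <= 27: swap with position 2, array becomes [12, 1, 4, 29, 8, 23, 27]
arr[4]=8 <= 27: swap with position 3, array becomes [12, 1, 4, 8, 29, 23, 27]
arr[5]=23 <= 27: swap with position 4, array becomes [12, 1, 4, 8, 23, 29, 27]

Place pivot at position 5: [12, 1, 4, 8, 23, 27, 29]
Pivot position: 5

After partitioning with pivot 27, the array becomes [12, 1, 4, 8, 23, 27, 29]. The pivot is placed at index 5. All elements to the left of the pivot are <= 27, and all elements to the right are > 27.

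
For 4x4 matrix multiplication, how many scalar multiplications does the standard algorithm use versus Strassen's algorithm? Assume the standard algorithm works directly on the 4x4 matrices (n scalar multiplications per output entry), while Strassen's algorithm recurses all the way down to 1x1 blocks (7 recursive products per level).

Matrix multiplication for 4x4 matrices:

Standard algorithm: 4^3 = 64 multiplications
Strassen's algorithm: 7^(log2(4)) = 7^2 = 49 multiplications
Savings: 64 - 49 = 15 multiplications

Standard: 64 multiplications (4^3). Strassen: 49 multiplications (7^2). Strassen reduces 8 recursive multiplications to 7 at each level.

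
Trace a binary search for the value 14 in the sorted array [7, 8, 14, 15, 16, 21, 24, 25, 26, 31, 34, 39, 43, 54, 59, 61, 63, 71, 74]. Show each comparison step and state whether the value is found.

Binary search for 14 in [7, 8, 14, 15, 16, 21, 24, 25, 26, 31, 34, 39, 43, 54, 59, 61, 63, 71, 74]:

lo=0, hi=18, mid=9, arr[mid]=31 -> 31 > 14, search left half
lo=0, hi=8, mid=4, arr[mid]=16 -> 16 > 14, search left half
lo=0, hi=3, mid=1, arr[mid]=8 -> 8 < 14, search right half
lo=2, hi=3, mid=2, arr[mid]=14 -> Found target at index 2!

Binary search finds 14 at index 2 after 4 comparisons. The search repeatedly halves the search space by comparing with the middle element.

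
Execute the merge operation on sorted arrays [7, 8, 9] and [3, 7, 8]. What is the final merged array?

Merging process:

Compare 7 vs 3: take 3 from right. Merged: [3]
Compare 7 vs 7: take 7 from left. Merged: [3, 7]
Compare 8 vs 7: take 7 from right. Merged: [3, 7, 7]
Compare 8 vs 8: take 8 from left. Merged: [3, 7, 7, 8]
Compare 9 vs 8: take 8 from right. Merged: [3, 7, 7, 8, 8]
Append remaining from left: [9]. Merged: [3, 7, 7, 8, 8, 9]

Final merged array: [3, 7, 7, 8, 8, 9]
Total comparisons: 5

The merged array is [3, 7, 7, 8, 8, 9], requiring 5 comparisons. The merge step runs in O(n) time where n is the total number of elements.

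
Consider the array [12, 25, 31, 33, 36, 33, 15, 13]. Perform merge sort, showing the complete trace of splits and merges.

Merge sort trace:

Split: [12, 25, 31, 33, 36, 33, 15, 13] -> [12, 25, 31, 33] and [36, 33, 15, 13]
  Split: [12, 25, 31, 33] -> [12, 25] and [31, 33]
    Split: [12, 25] -> [12] and [25]
    Merge: [12] + [25] -> [12, 25]
    Split: [31, 33] -> [31] and [33]
    Merge: [31] + [33] -> [31, 33]
  Merge: [12, 25] + [31, 33] -> [12, 25, 31, 33]
  Split: [36, 33, 15, 13] -> [36, 33] and [15, 13]
    Split: [36, 33] -> [36] and [33]
    Merge: [36] + [33] -> [33, 36]
    Split: [15, 13] -> [15] and [13]
    Merge: [15] + [13] -> [13, 15]
  Merge: [33, 36] + [13, 15] -> [13, 15, 33, 36]
Merge: [12, 25, 31, 33] + [13, 15, 33, 36] -> [12, 13, 15, 25, 31, 33, 33, 36]

Final sorted array: [12, 13, 15, 25, 31, 33, 33, 36]

The merge sort proceeds by recursively splitting the array and merging sorted halves.
After all merges, the sorted array is [12, 13, 15, 25, 31, 33, 33, 36].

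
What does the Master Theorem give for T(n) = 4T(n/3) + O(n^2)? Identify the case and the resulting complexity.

Master Theorem for T(n) = 4T(n/3) + O(n^2):

a = 4, b = 3, c = 2
log_b(a) = log_3(4) = 1.2619

Case 3: c = 2 > log_3(4) = 1.2619
T(n) = O(n^2) = O(n^2)

For T(n) = 4T(n/3) + O(n^2): log_3(4) = 1.2619. This is Case 3 of the Master Theorem (c > log_b(a), work dominated by root), giving O(n^2).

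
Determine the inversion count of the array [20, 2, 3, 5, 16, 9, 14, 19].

Finding inversions in [20, 2, 3, 5, 16, 9, 14, 19]:

(0, 1): arr[0]=20 > arr[1]=2
(0, 2): arr[0]=20 > arr[2]=3
(0, 3): arr[0]=20 > arr[3]=5
(0, 4): arr[0]=20 > arr[4]=16
(0, 5): arr[0]=20 > arr[5]=9
(0, 6): arr[0]=20 > arr[6]=14
(0, 7): arr[0]=20 > arr[7]=19
(4, 5): arr[4]=16 > arr[5]=9
(4, 6): arr[4]=16 > arr[6]=14

Total inversions: 9

The array has 9 inversion(s): (0,1), (0,2), (0,3), (0,4), (0,5), (0,6), (0,7), (4,5), (4,6). Each pair (i,j) satisfies i < j and arr[i] > arr[j].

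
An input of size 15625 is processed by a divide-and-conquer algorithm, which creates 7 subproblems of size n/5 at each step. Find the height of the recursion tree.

For divide and conquer with division factor 5:

Problem sizes at each level:
Level 0: 15625
Level 1: 3125
Level 2: 625
Level 3: 125
Level 4: 25
Level 5: 5
Level 6: 1

The root is level 0 and the size-1 base case is level 6 (the tree spans levels 0 through 6, i.e. 7 levels counting the root), so the depth is the number of divisions: log_5(15625) = 6

The recursion tree depth is log_5(15625) = 6. At each level, the problem size is divided by 5, so it takes 6 divisions to reduce to a base case of size 1. The algorithm makes 7 recursive calls at each level.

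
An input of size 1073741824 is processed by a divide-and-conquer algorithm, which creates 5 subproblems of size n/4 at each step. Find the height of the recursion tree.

For divide and conquer with division factor 4:

Problem sizes at each level:
Level 0: 1073741824
Level 1: 268435456
Level 2: 67108864
Level 3: 16777216
Level 4: 4194304
Level 5: 1048576
Level 6: 262144
Level 7: 65536
Level 8: 16384
Level 9: 4096
Level 10: 1024
Level 11: 256
Level 12: 64
Level 13: 16
Level 14: 4
Level 15: 1

The root is level 0 and the size-1 base case is level 15 (the tree spans levels 0 through 15, i.e. 16 levels counting the root), so the depth is the number of divisions: log_4(1073741824) = 15

The recursion tree depth is log_4(1073741824) = 15. At each level, the problem size is divided by 4, so it takes 15 divisions to reduce to a base case of size 1. The algorithm makes 5 recursive calls at each level.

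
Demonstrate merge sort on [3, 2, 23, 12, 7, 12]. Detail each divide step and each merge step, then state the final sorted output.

Merge sort trace:

Split: [3, 2, 23, 12, 7, 12] -> [3, 2, 23] and [12, 7, 12]
  Split: [3, 2, 23] -> [3] and [2, 23]
    Split: [2, 23] -> [2] and [23]
    Merge: [2] + [23] -> [2, 23]
  Merge: [3] + [2, 23] -> [2, 3, 23]
  Split: [12, 7, 12] -> [12] and [7, 12]
    Split: [7, 12] -> [7] and [12]
    Merge: [7] + [12] -> [7, 12]
  Merge: [12] + [7, 12] -> [7, 12, 12]
Merge: [2, 3, 23] + [7, 12, 12] -> [2, 3, 7, 12, 12, 23]

Final sorted array: [2, 3, 7, 12, 12, 23]

The merge sort proceeds by recursively splitting the array and merging sorted halves.
After all merges, the sorted array is [2, 3, 7, 12, 12, 23].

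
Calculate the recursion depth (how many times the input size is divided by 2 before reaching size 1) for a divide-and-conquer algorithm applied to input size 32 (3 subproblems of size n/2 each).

For divide and conquer with division factor 2:

Problem sizes at each level:
Level 0: 32
Level 1: 16
Level 2: 8
Level 3: 4
Level 4: 2
Level 5: 1

The root is level 0 and the size-1 base case is level 5 (the tree spans levels 0 through 5, i.e. 6 levels counting the root), so the depth is the number of divisions: log_2(32) = 5

The recursion tree depth is log_2(32) = 5. At each level, the problem size is divided by 2, so it takes 5 divisions to reduce to a base case of size 1. The algorithm makes 3 recursive calls at each level.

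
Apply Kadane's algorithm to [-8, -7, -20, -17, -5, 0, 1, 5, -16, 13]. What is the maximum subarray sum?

Using Kadane's algorithm on [-8, -7, -20, -17, -5, 0, 1, 5, -16, 13]:

Scanning through the array:
Position 1 (value -7): max_ending_here = -7, max_so_far = -7
Position 2 (value -20): max_ending_here = -20, max_so_far = -7
Position 3 (value -17): max_ending_here = -17, max_so_far = -7
Position 4 (value -5): max_ending_here = -5, max_so_far = -5
Position 5 (value 0): max_ending_here = 0, max_so_far = 0
Position 6 (value 1): max_ending_here = 1, max_so_far = 1
Position 7 (value 5): max_ending_here = 6, max_so_far = 6
Position 8 (value -16): max_ending_here = -10, max_so_far = 6
Position 9 (value 13): max_ending_here = 13, max_so_far = 13

Maximum subarray: [13]
Maximum sum: 13

The maximum subarray is [13] with sum 13. This subarray runs from index 9 to index 9.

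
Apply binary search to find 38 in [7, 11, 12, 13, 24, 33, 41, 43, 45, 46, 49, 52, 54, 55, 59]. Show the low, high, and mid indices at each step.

Binary search for 38 in [7, 11, 12, 13, 24, 33, 41, 43, 45, 46, 49, 52, 54, 55, 59]:

lo=0, hi=14, mid=7, arr[mid]=43 -> 43 > 38, search left half
lo=0, hi=6, mid=3, arr[mid]=13 -> 13 < 38, search right half
lo=4, hi=6, mid=5, arr[mid]=33 -> 33 < 38, search right half
lo=6, hi=6, mid=6, arr[mid]=41 -> 41 > 38, search left half
lo=6 > hi=5, target 38 not found

Binary search determines that 38 is not in the array after 4 comparisons. The search space was exhausted without finding the target.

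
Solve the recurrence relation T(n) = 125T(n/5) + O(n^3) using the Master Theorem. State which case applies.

Master Theorem for T(n) = 125T(n/5) + O(n^3):

a = 125, b = 5, c = 3
log_b(a) = log_5(125) = 3.0000

Case 2: c = 3 = log_5(125) = 3.0000
T(n) = O(n^3 log n) = O(n^3 log n)

For T(n) = 125T(n/5) + O(n^3): log_5(125) = 3.0000. This is Case 2 of the Master Theorem (c = log_b(a), equal work at all levels), giving O(n^3 log n).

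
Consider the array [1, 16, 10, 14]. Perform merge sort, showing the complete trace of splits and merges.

Merge sort trace:

Split: [1, 16, 10, 14] -> [1, 16] and [10, 14]
  Split: [1, 16] -> [1] and [16]
  Merge: [1] + [16] -> [1, 16]
  Split: [10, 14] -> [10] and [14]
  Merge: [10] + [14] -> [10, 14]
Merge: [1, 16] + [10, 14] -> [1, 10, 14, 16]

Final sorted array: [1, 10, 14, 16]

The merge sort proceeds by recursively splitting the array and merging sorted halves.
After all merges, the sorted array is [1, 10, 14, 16].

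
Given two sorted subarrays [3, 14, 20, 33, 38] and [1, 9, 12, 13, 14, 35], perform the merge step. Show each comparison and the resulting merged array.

Merging process:

Compare 3 vs 1: take 1 from right. Merged: [1]
Compare 3 vs 9: take 3 from left. Merged: [1, 3]
Compare 14 vs 9: take 9 from right. Merged: [1, 3, 9]
Compare 14 vs 12: take 12 from right. Merged: [1, 3, 9, 12]
Compare 14 vs 13: take 13 from right. Merged: [1, 3, 9, 12, 13]
Compare 14 vs 14: take 14 from left. Merged: [1, 3, 9, 12, 13, 14]
Compare 20 vs 14: take 14 from right. Merged: [1, 3, 9, 12, 13, 14, 14]
Compare 20 vs 35: take 20 from left. Merged: [1, 3, 9, 12, 13, 14, 14, 20]
Compare 33 vs 35: take 33 from left. Merged: [1, 3, 9, 12, 13, 14, 14, 20, 33]
Compare 38 vs 35: take 35 from right. Merged: [1, 3, 9, 12, 13, 14, 14, 20, 33, 35]
Append remaining from left: [38]. Merged: [1, 3, 9, 12, 13, 14, 14, 20, 33, 35, 38]

Final merged array: [1, 3, 9, 12, 13, 14, 14, 20, 33, 35, 38]
Total comparisons: 10

The merged array is [1, 3, 9, 12, 13, 14, 14, 20, 33, 35, 38], requiring 10 comparisons. The merge step runs in O(n) time where n is the total number of elements.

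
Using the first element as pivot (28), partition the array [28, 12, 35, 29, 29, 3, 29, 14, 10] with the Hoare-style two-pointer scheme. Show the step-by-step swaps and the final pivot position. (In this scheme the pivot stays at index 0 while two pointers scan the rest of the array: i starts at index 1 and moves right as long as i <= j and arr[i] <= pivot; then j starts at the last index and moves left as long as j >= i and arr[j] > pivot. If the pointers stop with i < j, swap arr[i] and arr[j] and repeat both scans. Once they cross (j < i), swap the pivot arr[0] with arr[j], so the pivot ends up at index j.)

Hoare-style two-pointer partition with pivot = 28:

Initial array: [28, 12, 35, 29, 29, 3, 29, 14, 10]

Pointers start at i = 1, j = 8.
i stops at index 2 (arr[2]=35 > 28), j stops at index 8 (arr[8]=10 <= 28): swap arr[2] and arr[8], array becomes [28, 12, 10, 29, 29, 3, 29, 14, 35]
i stops at index 3 (arr[3]=29 > 28), j stops at index 7 (arr[7]=14 <= 28): swap arr[3] and arr[7], array becomes [28, 12, 10, 14, 29, 3, 29, 29, 35]
i stops at index 4 (arr[4]=29 > 28), j stops at index 5 (arr[5]=3 <= 28): swap arr[4] and arr[5], array becomes [28, 12, 10, 14, 3, 29, 29, 29, 35]
i ends at 5, j ends at 4: the pointers have crossed (j < i), so scanning stops.

Swap pivot arr[0] with arr[4] to place pivot at position 4: [3, 12, 10, 14, 28, 29, 29, 29, 35]
Pivot position: 4

After partitioning with pivot 28, the array becomes [3, 12, 10, 14, 28, 29, 29, 29, 35]. The pivot is placed at index 4. All elements to the left of the pivot are <= 28, and all elements to the right are > 28.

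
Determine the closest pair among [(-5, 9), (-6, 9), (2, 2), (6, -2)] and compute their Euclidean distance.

Computing all pairwise distances among 4 points:

d((-5, 9), (-6, 9)) = 1.0 <-- minimum
d((-5, 9), (2, 2)) = 9.8995
d((-5, 9), (6, -2)) = 15.5563
d((-6, 9), (2, 2)) = 10.6301
d((-6, 9), (6, -2)) = 16.2788
d((2, 2), (6, -2)) = 5.6569

Closest pair: (-5, 9) and (-6, 9) with distance 1.0

The closest pair is (-5, 9) and (-6, 9) with Euclidean distance 1.0. For 4 points, brute-force pairwise comparison is shown above. For large n, the divide-and-conquer algorithm (sort by x, recurse on halves, check the dividing strip) achieves O(n log n).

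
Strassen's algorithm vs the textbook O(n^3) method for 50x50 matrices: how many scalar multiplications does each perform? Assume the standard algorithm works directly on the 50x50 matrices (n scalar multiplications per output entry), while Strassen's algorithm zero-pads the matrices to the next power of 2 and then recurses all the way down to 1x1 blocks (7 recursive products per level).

Matrix multiplication for 50x50 matrices:

Strassen's algorithm requires power-of-2 dimensions. Pad 50x50 to 64x64 (next power of 2).

Standard algorithm: 50^3 = 125000 multiplications
Strassen's algorithm: 7^(log2(64)) = 7^6 = 117649 multiplications
Savings: 125000 - 117649 = 7351 multiplications

Standard: 125000 multiplications (50^3). Strassen: 117649 multiplications (7^6, after padding to 64x64). Strassen reduces 8 recursive multiplications to 7 at each level.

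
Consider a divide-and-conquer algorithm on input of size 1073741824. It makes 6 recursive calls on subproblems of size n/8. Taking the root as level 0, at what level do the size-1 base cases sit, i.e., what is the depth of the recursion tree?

For divide and conquer with division factor 8:

Problem sizes at each level:
Level 0: 1073741824
Level 1: 134217728
Level 2: 16777216
Level 3: 2097152
Level 4: 262144
Level 5: 32768
Level 6: 4096
Level 7: 512
Level 8: 64
Level 9: 8
Level 10: 1

The root is level 0 and the size-1 base case is level 10 (the tree spans levels 0 through 10, i.e. 11 levels counting the root), so the depth is the number of divisions: log_8(1073741824) = 10

The recursion tree depth is log_8(1073741824) = 10. At each level, the problem size is divided by 8, so it takes 10 divisions to reduce to a base case of size 1. The algorithm makes 6 recursive calls at each level.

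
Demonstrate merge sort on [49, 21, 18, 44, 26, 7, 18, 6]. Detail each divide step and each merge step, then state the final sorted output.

Merge sort trace:

Split: [49, 21, 18, 44, 26, 7, 18, 6] -> [49, 21, 18, 44] and [26, 7, 18, 6]
  Split: [49, 21, 18, 44] -> [49, 21] and [18, 44]
    Split: [49, 21] -> [49] and [21]
    Merge: [49] + [21] -> [21, 49]
    Split: [18, 44] -> [18] and [44]
    Merge: [18] + [44] -> [18, 44]
  Merge: [21, 49] + [18, 44] -> [18, 21, 44, 49]
  Split: [26, 7, 18, 6] -> [26, 7] and [18, 6]
    Split: [26, 7] -> [26] and [7]
    Merge: [26] + [7] -> [7, 26]
    Split: [18, 6] -> [18] and [6]
    Merge: [18] + [6] -> [6, 18]
  Merge: [7, 26] + [6, 18] -> [6, 7, 18, 26]
Merge: [18, 21, 44, 49] + [6, 7, 18, 26] -> [6, 7, 18, 18, 21, 26, 44, 49]

Final sorted array: [6, 7, 18, 18, 21, 26, 44, 49]

The merge sort proceeds by recursively splitting the array and merging sorted halves.
After all merges, the sorted array is [6, 7, 18, 18, 21, 26, 44, 49].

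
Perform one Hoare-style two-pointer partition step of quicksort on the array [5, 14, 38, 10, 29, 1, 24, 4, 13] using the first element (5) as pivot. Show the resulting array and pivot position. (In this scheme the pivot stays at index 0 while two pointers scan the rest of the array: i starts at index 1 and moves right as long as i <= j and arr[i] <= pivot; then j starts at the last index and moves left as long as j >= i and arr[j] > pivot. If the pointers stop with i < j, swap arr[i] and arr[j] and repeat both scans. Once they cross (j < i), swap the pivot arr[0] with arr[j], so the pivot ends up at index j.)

Hoare-style two-pointer partition with pivot = 5:

Initial array: [5, 14, 38, 10, 29, 1, 24, 4, 13]

Pointers start at i = 1, j = 8.
i stops at index 1 (arr[1]=14 > 5), j stops at index 7 (arr[7]=4 <= 5): swap arr[1] and arr[7], array becomes [5, 4, 38, 10, 29, 1, 24, 14, 13]
i stops at index 2 (arr[2]=38 > 5), j stops at index 5 (arr[5]=1 <= 5): swap arr[2] and arr[5], array becomes [5, 4, 1, 10, 29, 38, 24, 14, 13]
i ends at 3, j ends at 2: the pointers have crossed (j < i), so scanning stops.

Swap pivot arr[0] with arr[2] to place pivot at position 2: [1, 4, 5, 10, 29, 38, 24, 14, 13]
Pivot position: 2

After partitioning with pivot 5, the array becomes [1, 4, 5, 10, 29, 38, 24, 14, 13]. The pivot is placed at index 2. All elements to the left of the pivot are <= 5, and all elements to the right are > 5.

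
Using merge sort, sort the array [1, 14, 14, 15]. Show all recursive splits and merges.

Merge sort trace:

Split: [1, 14, 14, 15] -> [1, 14] and [14, 15]
  Split: [1, 14] -> [1] and [14]
  Merge: [1] + [14] -> [1, 14]
  Split: [14, 15] -> [14] and [15]
  Merge: [14] + [15] -> [14, 15]
Merge: [1, 14] + [14, 15] -> [1, 14, 14, 15]

Final sorted array: [1, 14, 14, 15]

The merge sort proceeds by recursively splitting the array and merging sorted halves.
After all merges, the sorted array is [1, 14, 14, 15].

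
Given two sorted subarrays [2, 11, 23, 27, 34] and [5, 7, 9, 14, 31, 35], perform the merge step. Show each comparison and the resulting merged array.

Merging process:

Compare 2 vs 5: take 2 from left. Merged: [2]
Compare 11 vs 5: take 5 from right. Merged: [2, 5]
Compare 11 vs 7: take 7 from right. Merged: [2, 5, 7]
Compare 11 vs 9: take 9 from right. Merged: [2, 5, 7, 9]
Compare 11 vs 14: take 11 from left. Merged: [2, 5, 7, 9, 11]
Compare 23 vs 14: take 14 from right. Merged: [2, 5, 7, 9, 11, 14]
Compare 23 vs 31: take 23 from left. Merged: [2, 5, 7, 9, 11, 14, 23]
Compare 27 vs 31: take 27 from left. Merged: [2, 5, 7, 9, 11, 14, 23, 27]
Compare 34 vs 31: take 31 from right. Merged: [2, 5, 7, 9, 11, 14, 23, 27, 31]
Compare 34 vs 35: take 34 from left. Merged: [2, 5, 7, 9, 11, 14, 23, 27, 31, 34]
Append remaining from right: [35]. Merged: [2, 5, 7, 9, 11, 14, 23, 27, 31, 34, 35]

Final merged array: [2, 5, 7, 9, 11, 14, 23, 27, 31, 34, 35]
Total comparisons: 10

The merged array is [2, 5, 7, 9, 11, 14, 23, 27, 31, 34, 35], requiring 10 comparisons. The merge step runs in O(n) time where n is the total number of elements.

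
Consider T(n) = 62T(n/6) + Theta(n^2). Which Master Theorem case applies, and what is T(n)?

Master Theorem for T(n) = 62T(n/6) + O(n^2):

a = 62, b = 6, c = 2
log_b(a) = log_6(62) = 2.3034

Case 1: c = 2 < log_6(62) = 2.3034
T(n) = O(n^(log_6 62))

For T(n) = 62T(n/6) + O(n^2): log_6(62) = 2.3034. This is Case 1 of the Master Theorem (c < log_b(a), work dominated by leaves), giving O(n^(log_6 62)).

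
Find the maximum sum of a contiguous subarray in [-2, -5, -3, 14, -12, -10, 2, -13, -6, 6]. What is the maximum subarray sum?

Using Kadane's algorithm on [-2, -5, -3, 14, -12, -10, 2, -13, -6, 6]:

Scanning through the array:
Position 1 (value -5): max_ending_here = -5, max_so_far = -2
Position 2 (value -3): max_ending_here = -3, max_so_far = -2
Position 3 (value 14): max_ending_here = 14, max_so_far = 14
Position 4 (value -12): max_ending_here = 2, max_so_far = 14
Position 5 (value -10): max_ending_here = -8, max_so_far = 14
Position 6 (value 2): max_ending_here = 2, max_so_far = 14
Position 7 (value -13): max_ending_here = -11, max_so_far = 14
Position 8 (value -6): max_ending_here = -6, max_so_far = 14
Position 9 (value 6): max_ending_here = 6, max_so_far = 14

Maximum subarray: [14]
Maximum sum: 14

The maximum subarray is [14] with sum 14. This subarray runs from index 3 to index 3.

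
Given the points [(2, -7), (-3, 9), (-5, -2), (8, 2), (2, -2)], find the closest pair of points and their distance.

Computing all pairwise distances among 5 points:

d((2, -7), (-3, 9)) = 16.7631
d((2, -7), (-5, -2)) = 8.6023
d((2, -7), (8, 2)) = 10.8167
d((2, -7), (2, -2)) = 5.0 <-- minimum
d((-3, 9), (-5, -2)) = 11.1803
d((-3, 9), (8, 2)) = 13.0384
d((-3, 9), (2, -2)) = 12.083
d((-5, -2), (8, 2)) = 13.6015
d((-5, -2), (2, -2)) = 7.0
d((8, 2), (2, -2)) = 7.2111

Closest pair: (2, -7) and (2, -2) with distance 5.0

The closest pair is (2, -7) and (2, -2) with Euclidean distance 5.0. For 5 points, brute-force pairwise comparison is shown above. For large n, the divide-and-conquer algorithm (sort by x, recurse on halves, check the dividing strip) achieves O(n log n).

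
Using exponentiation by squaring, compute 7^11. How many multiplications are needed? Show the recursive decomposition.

Computing 7^11 by squaring (build up from 7^1; each line after the first costs one multiplication):

7^1 = 7
7^2 = (7^1)^2 = 7^2 = 49
7^4 = (7^2)^2 = 49^2 = 2401
7^5 = 7 * 7^4 = 7 * 2401 = 16807
7^10 = (7^5)^2 = 16807^2 = 282475249
7^11 = 7 * 7^10 = 7 * 282475249 = 1977326743

Result: 1977326743
Multiplications needed: 5 (5 lines after 7^1)

7^11 = 1977326743. Using exponentiation by squaring, this requires 5 multiplications. The key idea: if the exponent is even, square the half-power; if odd, multiply by the base once.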